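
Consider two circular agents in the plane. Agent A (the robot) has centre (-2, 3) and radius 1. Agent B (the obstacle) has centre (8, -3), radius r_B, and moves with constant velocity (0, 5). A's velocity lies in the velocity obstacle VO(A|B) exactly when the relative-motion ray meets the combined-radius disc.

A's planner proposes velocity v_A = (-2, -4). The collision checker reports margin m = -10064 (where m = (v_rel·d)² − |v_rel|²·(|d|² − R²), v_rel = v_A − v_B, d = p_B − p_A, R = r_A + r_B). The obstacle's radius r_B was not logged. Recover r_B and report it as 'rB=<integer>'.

m = -10064
d = (10, -6);  v_rel = (-2, -9),  |v_rel|² = 85
v_rel×d = (-2)·(-6) − (-9)·(10) = 102
since m = R²·85 − 102²:  R² = (10404 + -10064) / 85 = 4
R = √4 = 2  ⇒  r_B = 2 − 1 = 1

rB=1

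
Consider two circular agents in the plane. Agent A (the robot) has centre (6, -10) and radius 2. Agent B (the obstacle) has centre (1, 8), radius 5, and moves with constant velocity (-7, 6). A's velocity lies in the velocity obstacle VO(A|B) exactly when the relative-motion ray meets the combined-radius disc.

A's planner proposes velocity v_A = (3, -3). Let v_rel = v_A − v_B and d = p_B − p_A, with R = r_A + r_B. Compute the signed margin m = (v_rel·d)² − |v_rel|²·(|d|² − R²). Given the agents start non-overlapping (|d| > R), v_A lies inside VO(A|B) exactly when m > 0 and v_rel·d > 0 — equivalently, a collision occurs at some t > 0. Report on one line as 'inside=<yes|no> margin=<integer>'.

d = (-5, 18),  |d|² = 349;  R = 2+5 = 7,  c = 349−7² = 300
v_rel = (10, -9),  |v_rel|² = 181;  v_rel·d = (10)·(-5) + (-9)·(18) = -212
181·t² + 424·t + 300 = 0  ⇒  m = (-212)² − 181·300 = -9356
m = -9356 < 0,  v_rel·d = -212 < 0  ⇒  outside

inside=no margin=-9356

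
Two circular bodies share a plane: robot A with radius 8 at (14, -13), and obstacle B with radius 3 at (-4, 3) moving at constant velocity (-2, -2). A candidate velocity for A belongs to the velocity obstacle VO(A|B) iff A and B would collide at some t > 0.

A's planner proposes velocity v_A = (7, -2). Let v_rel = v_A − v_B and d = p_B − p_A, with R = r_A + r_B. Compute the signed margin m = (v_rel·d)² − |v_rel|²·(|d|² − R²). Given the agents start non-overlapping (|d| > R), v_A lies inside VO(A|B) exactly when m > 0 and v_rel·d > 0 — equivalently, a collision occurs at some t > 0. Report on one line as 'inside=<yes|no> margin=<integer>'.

d = (-18, 16),  |d|² = 580;  R = 8+3 = 11,  c = 580−11² = 459
v_rel = (9, 0),  |v_rel|² = 81;  v_rel·d = (9)·(-18) + (0)·(16) = -162
81·t² + 324·t + 459 = 0  ⇒  m = (-162)² − 81·459 = -10935
m = -10935 < 0,  v_rel·d = -162 < 0  ⇒  outside

inside=no margin=-10935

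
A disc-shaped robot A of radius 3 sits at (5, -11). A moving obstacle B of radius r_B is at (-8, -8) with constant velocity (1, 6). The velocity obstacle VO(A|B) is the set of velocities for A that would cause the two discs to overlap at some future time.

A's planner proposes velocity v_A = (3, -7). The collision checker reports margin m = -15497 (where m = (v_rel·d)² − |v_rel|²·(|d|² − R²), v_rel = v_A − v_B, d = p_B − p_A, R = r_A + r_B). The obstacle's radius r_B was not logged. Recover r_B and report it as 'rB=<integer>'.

m = -15497
d = (-13, 3);  v_rel = (2, -13),  |v_rel|² = 173
v_rel×d = (2)·(3) − (-13)·(-13) = -163
since m = R²·173 − (-163)²:  R² = (26569 + -15497) / 173 = 64
R = √64 = 8  ⇒  r_B = 8 − 3 = 5

rB=5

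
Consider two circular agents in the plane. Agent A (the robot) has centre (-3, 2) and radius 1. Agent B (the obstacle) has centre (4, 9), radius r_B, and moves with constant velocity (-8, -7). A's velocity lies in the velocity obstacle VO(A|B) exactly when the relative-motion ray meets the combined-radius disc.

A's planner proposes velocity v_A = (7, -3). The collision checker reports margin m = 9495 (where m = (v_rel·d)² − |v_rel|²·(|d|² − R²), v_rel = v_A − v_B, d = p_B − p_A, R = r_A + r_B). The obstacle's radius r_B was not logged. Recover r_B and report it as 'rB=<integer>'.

m = 9495
d = (7, 7);  v_rel = (15, 4),  |v_rel|² = 241
v_rel×d = (15)·(7) − (4)·(7) = 77
since m = R²·241 − 77²:  R² = (5929 + 9495) / 241 = 64
R = √64 = 8  ⇒  r_B = 8 − 1 = 7

rB=7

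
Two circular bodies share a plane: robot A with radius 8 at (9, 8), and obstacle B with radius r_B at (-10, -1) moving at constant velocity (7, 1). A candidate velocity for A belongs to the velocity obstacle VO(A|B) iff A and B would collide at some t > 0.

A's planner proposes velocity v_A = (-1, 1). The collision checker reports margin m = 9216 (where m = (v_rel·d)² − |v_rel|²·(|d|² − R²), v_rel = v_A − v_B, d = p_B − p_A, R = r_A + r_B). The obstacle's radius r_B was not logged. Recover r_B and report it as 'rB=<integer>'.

m = 9216
d = (-19, -9);  v_rel = (-8, 0),  |v_rel|² = 64
v_rel×d = (-8)·(-9) − (0)·(-19) = 72
since m = R²·64 − 72²:  R² = (5184 + 9216) / 64 = 225
R = √225 = 15  ⇒  r_B = 15 − 8 = 7

rB=7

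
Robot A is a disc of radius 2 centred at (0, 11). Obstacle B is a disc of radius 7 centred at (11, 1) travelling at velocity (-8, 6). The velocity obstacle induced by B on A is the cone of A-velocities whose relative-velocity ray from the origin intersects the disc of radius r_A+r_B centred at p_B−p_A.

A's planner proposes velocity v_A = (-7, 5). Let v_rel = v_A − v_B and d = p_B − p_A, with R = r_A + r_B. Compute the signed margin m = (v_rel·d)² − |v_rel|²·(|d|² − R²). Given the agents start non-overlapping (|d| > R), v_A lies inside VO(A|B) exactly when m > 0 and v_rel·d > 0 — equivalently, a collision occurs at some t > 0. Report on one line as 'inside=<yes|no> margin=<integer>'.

d = (11, -10),  |d|² = 221;  R = 2+7 = 9,  c = 221−9² = 140
v_rel = (1, -1),  |v_rel|² = 2;  v_rel·d = (1)·(11) + (-1)·(-10) = 21
2·t² − 42·t + 140 = 0  ⇒  m = 21² − 2·140 = 161
m = 161 > 0,  v_rel·d = 21 > 0  ⇒  inside

inside=yes margin=161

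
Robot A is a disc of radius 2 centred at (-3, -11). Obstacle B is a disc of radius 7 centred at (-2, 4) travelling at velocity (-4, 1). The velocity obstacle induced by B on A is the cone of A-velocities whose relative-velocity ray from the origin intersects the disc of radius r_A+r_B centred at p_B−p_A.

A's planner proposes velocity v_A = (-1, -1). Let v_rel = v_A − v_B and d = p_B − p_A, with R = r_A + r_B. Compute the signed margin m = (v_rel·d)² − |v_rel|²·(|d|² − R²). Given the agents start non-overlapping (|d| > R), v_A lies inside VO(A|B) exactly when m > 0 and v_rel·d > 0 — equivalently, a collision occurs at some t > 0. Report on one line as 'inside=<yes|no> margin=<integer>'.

d = (1, 15),  |d|² = 226;  R = 2+7 = 9,  c = 226−9² = 145
v_rel = (3, -2),  |v_rel|² = 13;  v_rel·d = (3)·(1) + (-2)·(15) = -27
13·t² + 54·t + 145 = 0  ⇒  m = (-27)² − 13·145 = -1156
m = -1156 < 0,  v_rel·d = -27 < 0  ⇒  outside

inside=no margin=-1156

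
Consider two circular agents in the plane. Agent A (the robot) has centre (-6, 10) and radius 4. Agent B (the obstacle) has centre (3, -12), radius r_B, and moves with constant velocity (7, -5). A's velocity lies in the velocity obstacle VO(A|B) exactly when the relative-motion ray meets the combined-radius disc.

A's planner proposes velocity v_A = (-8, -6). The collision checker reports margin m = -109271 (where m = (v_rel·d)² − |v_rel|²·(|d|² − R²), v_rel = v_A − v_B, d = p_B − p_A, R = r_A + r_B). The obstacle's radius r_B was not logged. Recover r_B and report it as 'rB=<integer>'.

m = -109271
d = (9, -22);  v_rel = (-15, -1),  |v_rel|² = 226
v_rel×d = (-15)·(-22) − (-1)·(9) = 339
since m = R²·226 − 339²:  R² = (114921 + -109271) / 226 = 25
R = √25 = 5  ⇒  r_B = 5 − 4 = 1

rB=1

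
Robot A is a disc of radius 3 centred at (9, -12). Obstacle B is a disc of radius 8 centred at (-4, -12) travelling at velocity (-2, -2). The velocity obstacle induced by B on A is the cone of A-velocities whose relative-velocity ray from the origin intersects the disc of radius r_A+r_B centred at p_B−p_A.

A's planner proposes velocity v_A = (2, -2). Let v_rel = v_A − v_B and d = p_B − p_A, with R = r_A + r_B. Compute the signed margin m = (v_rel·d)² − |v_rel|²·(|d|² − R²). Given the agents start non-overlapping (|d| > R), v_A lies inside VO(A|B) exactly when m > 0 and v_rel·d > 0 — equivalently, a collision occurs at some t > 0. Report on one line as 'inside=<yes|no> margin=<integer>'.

d = (-13, 0),  |d|² = 169;  R = 3+8 = 11,  c = 169−11² = 48
v_rel = (4, 0),  |v_rel|² = 16;  v_rel·d = (4)·(-13) + (0)·(0) = -52
16·t² + 104·t + 48 = 0  ⇒  m = (-52)² − 16·48 = 1936
m = 1936 > 0,  v_rel·d = -52 < 0  ⇒  outside

inside=no margin=1936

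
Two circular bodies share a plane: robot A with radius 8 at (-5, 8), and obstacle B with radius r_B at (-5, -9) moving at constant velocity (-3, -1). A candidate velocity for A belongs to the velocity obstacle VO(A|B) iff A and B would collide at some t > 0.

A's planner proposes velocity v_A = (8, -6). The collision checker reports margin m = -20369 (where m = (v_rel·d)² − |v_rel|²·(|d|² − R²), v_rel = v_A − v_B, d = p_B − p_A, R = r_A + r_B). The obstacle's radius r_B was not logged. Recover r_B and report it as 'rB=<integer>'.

m = -20369
d = (0, -17);  v_rel = (11, -5),  |v_rel|² = 146
v_rel×d = (11)·(-17) − (-5)·(0) = -187
since m = R²·146 − (-187)²:  R² = (34969 + -20369) / 146 = 100
R = √100 = 10  ⇒  r_B = 10 − 8 = 2

rB=2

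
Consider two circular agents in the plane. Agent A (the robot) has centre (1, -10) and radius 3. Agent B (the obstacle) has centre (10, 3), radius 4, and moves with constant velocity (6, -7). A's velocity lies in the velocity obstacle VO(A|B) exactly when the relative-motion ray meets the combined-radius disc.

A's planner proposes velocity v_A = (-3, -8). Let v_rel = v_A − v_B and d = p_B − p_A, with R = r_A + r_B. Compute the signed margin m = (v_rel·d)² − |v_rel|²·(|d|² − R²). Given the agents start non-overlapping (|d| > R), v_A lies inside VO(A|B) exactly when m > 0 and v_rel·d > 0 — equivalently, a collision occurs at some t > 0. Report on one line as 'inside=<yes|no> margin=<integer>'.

d = (9, 13),  |d|² = 250;  R = 3+4 = 7,  c = 250−7² = 201
v_rel = (-9, -1),  |v_rel|² = 82;  v_rel·d = (-9)·(9) + (-1)·(13) = -94
82·t² + 188·t + 201 = 0  ⇒  m = (-94)² − 82·201 = -7646
m = -7646 < 0,  v_rel·d = -94 < 0  ⇒  outside

inside=no margin=-7646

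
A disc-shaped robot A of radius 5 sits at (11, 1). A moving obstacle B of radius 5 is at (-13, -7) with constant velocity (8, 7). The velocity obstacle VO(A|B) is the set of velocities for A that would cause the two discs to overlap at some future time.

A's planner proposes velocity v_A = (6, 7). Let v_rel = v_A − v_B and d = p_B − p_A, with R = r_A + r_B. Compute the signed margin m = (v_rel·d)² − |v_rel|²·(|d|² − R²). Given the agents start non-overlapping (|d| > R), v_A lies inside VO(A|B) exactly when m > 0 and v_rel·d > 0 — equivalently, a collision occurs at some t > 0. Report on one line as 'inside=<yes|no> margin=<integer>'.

d = (-24, -8),  |d|² = 640;  R = 5+5 = 10,  c = 640−10² = 540
v_rel = (-2, 0),  |v_rel|² = 4;  v_rel·d = (-2)·(-24) + (0)·(-8) = 48
4·t² − 96·t + 540 = 0  ⇒  m = 48² − 4·540 = 144
m = 144 > 0,  v_rel·d = 48 > 0  ⇒  inside

inside=yes margin=144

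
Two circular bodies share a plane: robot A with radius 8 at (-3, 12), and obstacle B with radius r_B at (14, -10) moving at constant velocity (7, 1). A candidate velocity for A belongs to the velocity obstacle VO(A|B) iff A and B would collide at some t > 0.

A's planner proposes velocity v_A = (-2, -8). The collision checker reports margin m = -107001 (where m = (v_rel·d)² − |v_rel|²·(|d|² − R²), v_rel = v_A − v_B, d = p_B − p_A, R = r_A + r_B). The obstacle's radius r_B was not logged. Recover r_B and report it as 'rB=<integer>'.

m = -107001
d = (17, -22);  v_rel = (-9, -9),  |v_rel|² = 162
v_rel×d = (-9)·(-22) − (-9)·(17) = 351
since m = R²·162 − 351²:  R² = (123201 + -107001) / 162 = 100
R = √100 = 10  ⇒  r_B = 10 − 8 = 2

rB=2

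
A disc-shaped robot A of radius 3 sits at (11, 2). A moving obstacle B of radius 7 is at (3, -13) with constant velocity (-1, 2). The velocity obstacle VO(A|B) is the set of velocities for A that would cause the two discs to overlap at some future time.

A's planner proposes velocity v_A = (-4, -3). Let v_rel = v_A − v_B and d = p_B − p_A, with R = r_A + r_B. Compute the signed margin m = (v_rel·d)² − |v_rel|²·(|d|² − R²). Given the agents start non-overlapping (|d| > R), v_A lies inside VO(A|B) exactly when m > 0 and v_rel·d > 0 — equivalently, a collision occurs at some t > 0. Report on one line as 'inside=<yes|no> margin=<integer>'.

d = (-8, -15),  |d|² = 289;  R = 3+7 = 10,  c = 289−10² = 189
v_rel = (-3, -5),  |v_rel|² = 34;  v_rel·d = (-3)·(-8) + (-5)·(-15) = 99
34·t² − 198·t + 189 = 0  ⇒  m = 99² − 34·189 = 3375
m = 3375 > 0,  v_rel·d = 99 > 0  ⇒  inside

inside=yes margin=3375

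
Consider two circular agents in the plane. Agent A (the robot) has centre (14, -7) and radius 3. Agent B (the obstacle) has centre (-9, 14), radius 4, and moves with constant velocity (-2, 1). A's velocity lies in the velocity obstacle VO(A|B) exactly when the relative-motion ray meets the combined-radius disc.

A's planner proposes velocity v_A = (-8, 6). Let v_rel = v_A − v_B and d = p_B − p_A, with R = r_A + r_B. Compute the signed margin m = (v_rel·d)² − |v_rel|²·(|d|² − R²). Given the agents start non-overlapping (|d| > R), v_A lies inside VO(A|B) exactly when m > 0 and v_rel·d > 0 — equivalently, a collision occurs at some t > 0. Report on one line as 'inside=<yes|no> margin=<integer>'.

d = (-23, 21),  |d|² = 970;  R = 3+4 = 7,  c = 970−7² = 921
v_rel = (-6, 5),  |v_rel|² = 61;  v_rel·d = (-6)·(-23) + (5)·(21) = 243
61·t² − 486·t + 921 = 0  ⇒  m = 243² − 61·921 = 2868
m = 2868 > 0,  v_rel·d = 243 > 0  ⇒  inside

inside=yes margin=2868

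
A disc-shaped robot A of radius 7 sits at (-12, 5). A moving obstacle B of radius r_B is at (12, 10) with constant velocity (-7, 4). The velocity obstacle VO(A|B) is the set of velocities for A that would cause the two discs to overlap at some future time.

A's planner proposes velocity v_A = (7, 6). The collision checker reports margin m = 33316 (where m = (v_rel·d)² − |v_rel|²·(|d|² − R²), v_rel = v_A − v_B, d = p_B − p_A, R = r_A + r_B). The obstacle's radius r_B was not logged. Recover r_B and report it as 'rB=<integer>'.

m = 33316
d = (24, 5);  v_rel = (14, 2),  |v_rel|² = 200
v_rel×d = (14)·(5) − (2)·(24) = 22
since m = R²·200 − 22²:  R² = (484 + 33316) / 200 = 169
R = √169 = 13  ⇒  r_B = 13 − 7 = 6

rB=6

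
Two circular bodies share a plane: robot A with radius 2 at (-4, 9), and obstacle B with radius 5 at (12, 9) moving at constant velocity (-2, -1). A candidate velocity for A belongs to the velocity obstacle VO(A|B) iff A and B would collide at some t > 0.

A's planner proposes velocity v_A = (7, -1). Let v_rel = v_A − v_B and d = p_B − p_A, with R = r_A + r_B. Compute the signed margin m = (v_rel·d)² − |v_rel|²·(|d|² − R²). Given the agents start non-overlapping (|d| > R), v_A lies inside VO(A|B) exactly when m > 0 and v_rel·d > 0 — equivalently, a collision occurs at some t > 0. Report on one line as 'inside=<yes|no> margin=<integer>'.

d = (16, 0),  |d|² = 256;  R = 2+5 = 7,  c = 256−7² = 207
v_rel = (9, 0),  |v_rel|² = 81;  v_rel·d = (9)·(16) + (0)·(0) = 144
81·t² − 288·t + 207 = 0  ⇒  m = 144² − 81·207 = 3969
m = 3969 > 0,  v_rel·d = 144 > 0  ⇒  inside

inside=yes margin=3969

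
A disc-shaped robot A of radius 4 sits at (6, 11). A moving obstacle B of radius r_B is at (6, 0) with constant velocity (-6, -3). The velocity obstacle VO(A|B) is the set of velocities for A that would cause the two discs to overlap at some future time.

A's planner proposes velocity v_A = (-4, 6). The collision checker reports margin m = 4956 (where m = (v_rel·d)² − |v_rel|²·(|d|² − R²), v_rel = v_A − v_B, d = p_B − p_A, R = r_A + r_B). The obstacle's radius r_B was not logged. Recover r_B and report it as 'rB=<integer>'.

m = 4956
d = (0, -11);  v_rel = (2, 9),  |v_rel|² = 85
v_rel×d = (2)·(-11) − (9)·(0) = -22
since m = R²·85 − (-22)²:  R² = (484 + 4956) / 85 = 64
R = √64 = 8  ⇒  r_B = 8 − 4 = 4

rB=4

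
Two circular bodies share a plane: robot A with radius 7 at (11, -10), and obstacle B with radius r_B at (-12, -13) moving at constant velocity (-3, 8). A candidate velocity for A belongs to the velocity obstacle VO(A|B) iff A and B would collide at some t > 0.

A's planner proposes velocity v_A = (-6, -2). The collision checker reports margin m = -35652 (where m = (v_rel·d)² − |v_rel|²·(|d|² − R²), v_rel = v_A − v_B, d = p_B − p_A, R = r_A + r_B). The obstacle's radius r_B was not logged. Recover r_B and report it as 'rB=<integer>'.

m = -35652
d = (-23, -3);  v_rel = (-3, -10),  |v_rel|² = 109
v_rel×d = (-3)·(-3) − (-10)·(-23) = -221
since m = R²·109 − (-221)²:  R² = (48841 + -35652) / 109 = 121
R = √121 = 11  ⇒  r_B = 11 − 7 = 4

rB=4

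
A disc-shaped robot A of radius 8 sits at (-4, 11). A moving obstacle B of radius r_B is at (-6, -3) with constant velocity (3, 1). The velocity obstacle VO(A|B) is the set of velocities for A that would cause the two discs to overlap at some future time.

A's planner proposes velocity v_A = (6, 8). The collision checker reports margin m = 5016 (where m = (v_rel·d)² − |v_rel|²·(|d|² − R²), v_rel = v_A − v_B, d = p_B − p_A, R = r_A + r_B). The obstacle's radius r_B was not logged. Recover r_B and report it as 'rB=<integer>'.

m = 5016
d = (-2, -14);  v_rel = (3, 7),  |v_rel|² = 58
v_rel×d = (3)·(-14) − (7)·(-2) = -28
since m = R²·58 − (-28)²:  R² = (784 + 5016) / 58 = 100
R = √100 = 10  ⇒  r_B = 10 − 8 = 2

rB=2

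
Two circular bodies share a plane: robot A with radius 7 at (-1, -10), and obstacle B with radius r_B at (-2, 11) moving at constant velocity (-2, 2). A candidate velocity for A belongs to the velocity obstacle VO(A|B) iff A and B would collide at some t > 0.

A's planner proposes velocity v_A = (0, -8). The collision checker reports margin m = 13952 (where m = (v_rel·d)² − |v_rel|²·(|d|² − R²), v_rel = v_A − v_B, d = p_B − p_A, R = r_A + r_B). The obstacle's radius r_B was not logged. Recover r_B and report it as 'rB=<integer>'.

m = 13952
d = (-1, 21);  v_rel = (2, -10),  |v_rel|² = 104
v_rel×d = (2)·(21) − (-10)·(-1) = 32
since m = R²·104 − 32²:  R² = (1024 + 13952) / 104 = 144
R = √144 = 12  ⇒  r_B = 12 − 7 = 5

rB=5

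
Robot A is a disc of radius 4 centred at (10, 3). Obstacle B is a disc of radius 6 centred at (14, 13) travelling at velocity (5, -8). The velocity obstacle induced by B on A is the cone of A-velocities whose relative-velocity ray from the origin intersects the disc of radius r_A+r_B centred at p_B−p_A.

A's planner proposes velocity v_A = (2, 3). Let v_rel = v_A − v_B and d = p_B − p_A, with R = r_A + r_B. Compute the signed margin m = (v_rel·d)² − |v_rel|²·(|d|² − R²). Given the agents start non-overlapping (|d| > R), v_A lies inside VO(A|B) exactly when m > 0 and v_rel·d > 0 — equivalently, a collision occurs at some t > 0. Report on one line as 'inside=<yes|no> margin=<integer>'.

d = (4, 10),  |d|² = 116;  R = 4+6 = 10,  c = 116−10² = 16
v_rel = (-3, 11),  |v_rel|² = 130;  v_rel·d = (-3)·(4) + (11)·(10) = 98
130·t² − 196·t + 16 = 0  ⇒  m = 98² − 130·16 = 7524
m = 7524 > 0,  v_rel·d = 98 > 0  ⇒  inside

inside=yes margin=7524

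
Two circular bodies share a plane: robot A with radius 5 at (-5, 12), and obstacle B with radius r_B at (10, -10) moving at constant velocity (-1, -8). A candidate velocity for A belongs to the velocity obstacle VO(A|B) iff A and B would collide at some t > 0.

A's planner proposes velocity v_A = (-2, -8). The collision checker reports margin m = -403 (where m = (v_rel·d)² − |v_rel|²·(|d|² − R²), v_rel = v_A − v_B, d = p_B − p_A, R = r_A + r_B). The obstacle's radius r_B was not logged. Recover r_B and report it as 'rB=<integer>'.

m = -403
d = (15, -22);  v_rel = (-1, 0),  |v_rel|² = 1
v_rel×d = (-1)·(-22) − (0)·(15) = 22
since m = R²·1 − 22²:  R² = (484 + -403) / 1 = 81
R = √81 = 9  ⇒  r_B = 9 − 5 = 4

rB=4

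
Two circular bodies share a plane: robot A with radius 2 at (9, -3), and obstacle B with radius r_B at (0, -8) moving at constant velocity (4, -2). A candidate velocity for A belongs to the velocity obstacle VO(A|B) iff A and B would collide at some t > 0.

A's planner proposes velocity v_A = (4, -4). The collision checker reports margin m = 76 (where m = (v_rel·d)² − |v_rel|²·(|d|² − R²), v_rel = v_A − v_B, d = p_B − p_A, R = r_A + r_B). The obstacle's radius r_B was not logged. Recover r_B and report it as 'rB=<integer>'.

m = 76
d = (-9, -5);  v_rel = (0, -2),  |v_rel|² = 4
v_rel×d = (0)·(-5) − (-2)·(-9) = -18
since m = R²·4 − (-18)²:  R² = (324 + 76) / 4 = 100
R = √100 = 10  ⇒  r_B = 10 − 2 = 8

rB=8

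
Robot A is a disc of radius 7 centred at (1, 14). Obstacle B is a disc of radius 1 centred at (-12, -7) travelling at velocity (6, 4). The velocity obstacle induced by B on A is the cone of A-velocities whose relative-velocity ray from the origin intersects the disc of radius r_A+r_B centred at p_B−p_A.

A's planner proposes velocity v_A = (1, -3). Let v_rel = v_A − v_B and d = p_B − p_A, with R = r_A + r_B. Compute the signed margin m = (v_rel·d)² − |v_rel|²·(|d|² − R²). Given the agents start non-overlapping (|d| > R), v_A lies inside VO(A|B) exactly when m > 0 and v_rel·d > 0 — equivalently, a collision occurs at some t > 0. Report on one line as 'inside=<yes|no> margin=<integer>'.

d = (-13, -21),  |d|² = 610;  R = 7+1 = 8,  c = 610−8² = 546
v_rel = (-5, -7),  |v_rel|² = 74;  v_rel·d = (-5)·(-13) + (-7)·(-21) = 212
74·t² − 424·t + 546 = 0  ⇒  m = 212² − 74·546 = 4540
m = 4540 > 0,  v_rel·d = 212 > 0  ⇒  inside

inside=yes margin=4540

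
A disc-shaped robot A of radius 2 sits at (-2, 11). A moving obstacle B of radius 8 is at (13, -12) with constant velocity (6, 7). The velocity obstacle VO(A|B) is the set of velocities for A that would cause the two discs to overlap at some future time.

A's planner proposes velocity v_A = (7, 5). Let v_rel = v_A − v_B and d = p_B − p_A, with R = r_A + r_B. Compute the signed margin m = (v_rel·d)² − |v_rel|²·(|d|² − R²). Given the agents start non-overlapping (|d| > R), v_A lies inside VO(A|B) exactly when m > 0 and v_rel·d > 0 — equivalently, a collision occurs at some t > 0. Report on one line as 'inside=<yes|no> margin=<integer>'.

d = (15, -23),  |d|² = 754;  R = 2+8 = 10,  c = 754−10² = 654
v_rel = (1, -2),  |v_rel|² = 5;  v_rel·d = (1)·(15) + (-2)·(-23) = 61
5·t² − 122·t + 654 = 0  ⇒  m = 61² − 5·654 = 451
m = 451 > 0,  v_rel·d = 61 > 0  ⇒  inside

inside=yes margin=451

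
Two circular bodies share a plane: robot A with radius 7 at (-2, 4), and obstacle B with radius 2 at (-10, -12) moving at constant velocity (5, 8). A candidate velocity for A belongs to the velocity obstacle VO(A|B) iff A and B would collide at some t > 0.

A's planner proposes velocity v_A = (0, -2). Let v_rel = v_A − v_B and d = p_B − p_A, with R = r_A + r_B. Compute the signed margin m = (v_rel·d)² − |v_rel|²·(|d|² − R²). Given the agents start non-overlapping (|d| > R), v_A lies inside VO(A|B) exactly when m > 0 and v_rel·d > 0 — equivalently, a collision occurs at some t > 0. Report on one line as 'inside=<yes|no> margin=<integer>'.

d = (-8, -16),  |d|² = 320;  R = 7+2 = 9,  c = 320−9² = 239
v_rel = (-5, -10),  |v_rel|² = 125;  v_rel·d = (-5)·(-8) + (-10)·(-16) = 200
125·t² − 400·t + 239 = 0  ⇒  m = 200² − 125·239 = 10125
m = 10125 > 0,  v_rel·d = 200 > 0  ⇒  inside

inside=yes margin=10125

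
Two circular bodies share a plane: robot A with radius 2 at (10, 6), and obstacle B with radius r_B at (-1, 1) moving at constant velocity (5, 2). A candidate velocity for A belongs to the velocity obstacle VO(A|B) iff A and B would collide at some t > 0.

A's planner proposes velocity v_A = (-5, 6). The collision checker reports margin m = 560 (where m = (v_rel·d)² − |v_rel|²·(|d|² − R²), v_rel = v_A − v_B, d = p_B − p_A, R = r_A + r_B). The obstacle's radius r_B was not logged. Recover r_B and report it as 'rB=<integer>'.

m = 560
d = (-11, -5);  v_rel = (-10, 4),  |v_rel|² = 116
v_rel×d = (-10)·(-5) − (4)·(-11) = 94
since m = R²·116 − 94²:  R² = (8836 + 560) / 116 = 81
R = √81 = 9  ⇒  r_B = 9 − 2 = 7

rB=7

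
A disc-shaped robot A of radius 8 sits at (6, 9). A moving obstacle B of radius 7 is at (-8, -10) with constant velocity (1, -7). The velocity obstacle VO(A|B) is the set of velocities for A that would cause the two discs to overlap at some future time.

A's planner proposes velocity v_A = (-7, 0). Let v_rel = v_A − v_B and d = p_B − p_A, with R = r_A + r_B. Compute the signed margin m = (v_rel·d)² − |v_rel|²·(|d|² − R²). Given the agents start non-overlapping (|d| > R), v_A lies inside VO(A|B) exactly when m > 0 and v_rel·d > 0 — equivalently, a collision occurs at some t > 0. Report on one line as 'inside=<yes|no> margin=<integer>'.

d = (-14, -19),  |d|² = 557;  R = 8+7 = 15,  c = 557−15² = 332
v_rel = (-8, 7),  |v_rel|² = 113;  v_rel·d = (-8)·(-14) + (7)·(-19) = -21
113·t² + 42·t + 332 = 0  ⇒  m = (-21)² − 113·332 = -37075
m = -37075 < 0,  v_rel·d = -21 < 0  ⇒  outside

inside=no margin=-37075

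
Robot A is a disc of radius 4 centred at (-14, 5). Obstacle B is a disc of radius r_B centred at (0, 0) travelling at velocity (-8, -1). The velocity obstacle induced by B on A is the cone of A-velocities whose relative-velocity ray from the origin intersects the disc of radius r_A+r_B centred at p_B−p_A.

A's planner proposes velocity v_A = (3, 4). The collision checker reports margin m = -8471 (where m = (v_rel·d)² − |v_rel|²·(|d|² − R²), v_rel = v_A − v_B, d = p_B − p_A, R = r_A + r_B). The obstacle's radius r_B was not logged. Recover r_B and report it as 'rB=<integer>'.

m = -8471
d = (14, -5);  v_rel = (11, 5),  |v_rel|² = 146
v_rel×d = (11)·(-5) − (5)·(14) = -125
since m = R²·146 − (-125)²:  R² = (15625 + -8471) / 146 = 49
R = √49 = 7  ⇒  r_B = 7 − 4 = 3

rB=3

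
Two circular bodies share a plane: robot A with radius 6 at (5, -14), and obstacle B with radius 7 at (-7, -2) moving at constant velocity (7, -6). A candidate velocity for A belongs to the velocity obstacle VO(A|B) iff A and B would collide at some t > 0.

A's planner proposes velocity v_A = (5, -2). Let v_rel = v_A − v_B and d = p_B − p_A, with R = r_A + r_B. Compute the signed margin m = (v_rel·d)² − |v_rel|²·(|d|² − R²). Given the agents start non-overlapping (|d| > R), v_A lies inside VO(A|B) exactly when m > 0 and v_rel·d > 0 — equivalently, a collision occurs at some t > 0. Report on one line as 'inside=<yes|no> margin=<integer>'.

d = (-12, 12),  |d|² = 288;  R = 6+7 = 13,  c = 288−13² = 119
v_rel = (-2, 4),  |v_rel|² = 20;  v_rel·d = (-2)·(-12) + (4)·(12) = 72
20·t² − 144·t + 119 = 0  ⇒  m = 72² − 20·119 = 2804
m = 2804 > 0,  v_rel·d = 72 > 0  ⇒  inside

inside=yes margin=2804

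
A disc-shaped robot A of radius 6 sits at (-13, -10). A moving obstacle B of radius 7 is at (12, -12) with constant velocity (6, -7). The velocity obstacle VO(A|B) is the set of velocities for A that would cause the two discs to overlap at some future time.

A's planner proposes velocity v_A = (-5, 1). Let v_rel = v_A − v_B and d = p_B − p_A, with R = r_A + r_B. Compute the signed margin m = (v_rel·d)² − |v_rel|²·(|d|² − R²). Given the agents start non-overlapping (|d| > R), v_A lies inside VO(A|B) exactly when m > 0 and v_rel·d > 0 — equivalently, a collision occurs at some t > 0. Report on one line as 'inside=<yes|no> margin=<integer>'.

d = (25, -2),  |d|² = 629;  R = 6+7 = 13,  c = 629−13² = 460
v_rel = (-11, 8),  |v_rel|² = 185;  v_rel·d = (-11)·(25) + (8)·(-2) = -291
185·t² + 582·t + 460 = 0  ⇒  m = (-291)² − 185·460 = -419
m = -419 < 0,  v_rel·d = -291 < 0  ⇒  outside

inside=no margin=-419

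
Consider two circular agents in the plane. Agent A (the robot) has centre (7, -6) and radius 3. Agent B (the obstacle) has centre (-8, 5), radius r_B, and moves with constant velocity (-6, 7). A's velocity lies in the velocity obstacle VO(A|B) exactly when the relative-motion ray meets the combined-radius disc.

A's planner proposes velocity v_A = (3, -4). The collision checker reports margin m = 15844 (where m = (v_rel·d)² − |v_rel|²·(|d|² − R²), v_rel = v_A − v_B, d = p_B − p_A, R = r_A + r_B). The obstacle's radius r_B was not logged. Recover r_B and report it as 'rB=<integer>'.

m = 15844
d = (-15, 11);  v_rel = (9, -11),  |v_rel|² = 202
v_rel×d = (9)·(11) − (-11)·(-15) = -66
since m = R²·202 − (-66)²:  R² = (4356 + 15844) / 202 = 100
R = √100 = 10  ⇒  r_B = 10 − 3 = 7

rB=7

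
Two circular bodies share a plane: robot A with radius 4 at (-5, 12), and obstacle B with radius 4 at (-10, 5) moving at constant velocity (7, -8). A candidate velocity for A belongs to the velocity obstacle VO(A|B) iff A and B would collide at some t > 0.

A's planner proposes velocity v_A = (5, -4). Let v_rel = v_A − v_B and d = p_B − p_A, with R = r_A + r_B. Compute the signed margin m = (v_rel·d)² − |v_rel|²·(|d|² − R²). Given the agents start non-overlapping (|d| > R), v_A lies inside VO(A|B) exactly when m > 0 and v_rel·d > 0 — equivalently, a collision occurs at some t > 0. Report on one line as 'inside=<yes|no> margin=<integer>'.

d = (-5, -7),  |d|² = 74;  R = 4+4 = 8,  c = 74−8² = 10
v_rel = (-2, 4),  |v_rel|² = 20;  v_rel·d = (-2)·(-5) + (4)·(-7) = -18
20·t² + 36·t + 10 = 0  ⇒  m = (-18)² − 20·10 = 124
m = 124 > 0,  v_rel·d = -18 < 0  ⇒  outside

inside=no margin=124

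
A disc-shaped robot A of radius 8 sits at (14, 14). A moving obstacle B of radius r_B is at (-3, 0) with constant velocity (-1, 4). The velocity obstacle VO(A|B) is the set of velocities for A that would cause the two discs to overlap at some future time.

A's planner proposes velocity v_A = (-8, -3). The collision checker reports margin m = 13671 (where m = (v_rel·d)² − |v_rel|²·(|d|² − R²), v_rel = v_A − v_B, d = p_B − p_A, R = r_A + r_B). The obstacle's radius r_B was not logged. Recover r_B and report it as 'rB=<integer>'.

m = 13671
d = (-17, -14);  v_rel = (-7, -7),  |v_rel|² = 98
v_rel×d = (-7)·(-14) − (-7)·(-17) = -21
since m = R²·98 − (-21)²:  R² = (441 + 13671) / 98 = 144
R = √144 = 12  ⇒  r_B = 12 − 8 = 4

rB=4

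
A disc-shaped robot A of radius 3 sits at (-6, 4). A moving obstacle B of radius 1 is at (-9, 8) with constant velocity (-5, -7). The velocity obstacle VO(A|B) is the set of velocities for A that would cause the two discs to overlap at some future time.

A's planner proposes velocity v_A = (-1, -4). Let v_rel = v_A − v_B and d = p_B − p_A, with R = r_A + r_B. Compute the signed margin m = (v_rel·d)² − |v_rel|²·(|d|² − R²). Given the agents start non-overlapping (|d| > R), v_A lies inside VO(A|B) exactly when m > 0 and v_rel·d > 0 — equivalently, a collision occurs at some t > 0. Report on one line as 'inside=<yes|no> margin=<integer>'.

d = (-3, 4),  |d|² = 25;  R = 3+1 = 4,  c = 25−4² = 9
v_rel = (4, 3),  |v_rel|² = 25;  v_rel·d = (4)·(-3) + (3)·(4) = 0
25·t² − 0·t + 9 = 0  ⇒  m = 0² − 25·9 = -225
m = -225 < 0,  v_rel·d = 0 = 0  ⇒  outside

inside=no margin=-225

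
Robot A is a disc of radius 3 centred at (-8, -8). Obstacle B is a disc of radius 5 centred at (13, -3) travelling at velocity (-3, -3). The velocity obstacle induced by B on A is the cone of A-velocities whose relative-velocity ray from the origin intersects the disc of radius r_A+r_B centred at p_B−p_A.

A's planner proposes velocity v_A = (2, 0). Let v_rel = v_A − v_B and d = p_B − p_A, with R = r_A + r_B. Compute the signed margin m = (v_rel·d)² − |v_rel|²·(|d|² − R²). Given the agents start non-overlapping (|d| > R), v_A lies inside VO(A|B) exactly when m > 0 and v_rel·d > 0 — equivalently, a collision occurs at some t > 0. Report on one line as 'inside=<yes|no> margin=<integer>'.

d = (21, 5),  |d|² = 466;  R = 3+5 = 8,  c = 466−8² = 402
v_rel = (5, 3),  |v_rel|² = 34;  v_rel·d = (5)·(21) + (3)·(5) = 120
34·t² − 240·t + 402 = 0  ⇒  m = 120² − 34·402 = 732
m = 732 > 0,  v_rel·d = 120 > 0  ⇒  inside

inside=yes margin=732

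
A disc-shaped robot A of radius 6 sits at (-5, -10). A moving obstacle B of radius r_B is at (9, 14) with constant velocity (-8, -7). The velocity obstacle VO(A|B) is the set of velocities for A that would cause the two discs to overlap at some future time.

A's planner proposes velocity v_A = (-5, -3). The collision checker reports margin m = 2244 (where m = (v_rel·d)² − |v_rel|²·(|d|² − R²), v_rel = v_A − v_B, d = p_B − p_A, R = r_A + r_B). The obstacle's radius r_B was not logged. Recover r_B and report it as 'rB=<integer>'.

m = 2244
d = (14, 24);  v_rel = (3, 4),  |v_rel|² = 25
v_rel×d = (3)·(24) − (4)·(14) = 16
since m = R²·25 − 16²:  R² = (256 + 2244) / 25 = 100
R = √100 = 10  ⇒  r_B = 10 − 6 = 4

rB=4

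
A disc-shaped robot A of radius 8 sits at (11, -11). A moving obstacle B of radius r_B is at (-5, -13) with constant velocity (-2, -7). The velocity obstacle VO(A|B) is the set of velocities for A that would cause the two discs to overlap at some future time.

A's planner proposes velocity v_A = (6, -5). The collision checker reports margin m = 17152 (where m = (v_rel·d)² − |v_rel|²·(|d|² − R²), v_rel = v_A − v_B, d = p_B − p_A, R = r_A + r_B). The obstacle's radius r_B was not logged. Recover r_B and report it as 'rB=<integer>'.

m = 17152
d = (-16, -2);  v_rel = (8, 2),  |v_rel|² = 68
v_rel×d = (8)·(-2) − (2)·(-16) = 16
since m = R²·68 − 16²:  R² = (256 + 17152) / 68 = 256
R = √256 = 16  ⇒  r_B = 16 − 8 = 8

rB=8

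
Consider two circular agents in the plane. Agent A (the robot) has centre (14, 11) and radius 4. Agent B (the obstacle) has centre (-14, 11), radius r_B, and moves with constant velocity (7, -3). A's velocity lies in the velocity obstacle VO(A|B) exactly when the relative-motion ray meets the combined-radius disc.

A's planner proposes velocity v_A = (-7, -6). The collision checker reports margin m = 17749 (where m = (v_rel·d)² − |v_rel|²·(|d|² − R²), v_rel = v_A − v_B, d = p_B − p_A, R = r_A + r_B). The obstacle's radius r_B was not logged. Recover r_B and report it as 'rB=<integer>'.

m = 17749
d = (-28, 0);  v_rel = (-14, -3),  |v_rel|² = 205
v_rel×d = (-14)·(0) − (-3)·(-28) = -84
since m = R²·205 − (-84)²:  R² = (7056 + 17749) / 205 = 121
R = √121 = 11  ⇒  r_B = 11 − 4 = 7

rB=7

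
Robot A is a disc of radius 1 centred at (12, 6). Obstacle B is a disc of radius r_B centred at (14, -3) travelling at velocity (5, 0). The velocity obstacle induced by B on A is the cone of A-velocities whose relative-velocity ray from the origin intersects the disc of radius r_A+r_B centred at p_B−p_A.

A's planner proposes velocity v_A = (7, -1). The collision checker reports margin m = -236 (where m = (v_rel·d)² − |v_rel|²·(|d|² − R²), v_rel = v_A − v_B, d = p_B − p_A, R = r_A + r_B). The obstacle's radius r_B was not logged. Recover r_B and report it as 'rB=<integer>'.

m = -236
d = (2, -9);  v_rel = (2, -1),  |v_rel|² = 5
v_rel×d = (2)·(-9) − (-1)·(2) = -16
since m = R²·5 − (-16)²:  R² = (256 + -236) / 5 = 4
R = √4 = 2  ⇒  r_B = 2 − 1 = 1

rB=1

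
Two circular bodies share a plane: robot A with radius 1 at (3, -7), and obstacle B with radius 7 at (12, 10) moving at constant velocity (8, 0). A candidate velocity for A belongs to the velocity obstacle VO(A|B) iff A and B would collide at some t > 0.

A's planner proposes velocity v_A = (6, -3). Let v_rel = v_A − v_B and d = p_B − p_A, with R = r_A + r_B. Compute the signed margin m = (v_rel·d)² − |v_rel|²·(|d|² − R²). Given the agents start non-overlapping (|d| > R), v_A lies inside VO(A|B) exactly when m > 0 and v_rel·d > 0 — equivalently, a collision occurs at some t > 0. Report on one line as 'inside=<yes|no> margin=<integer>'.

d = (9, 17),  |d|² = 370;  R = 1+7 = 8,  c = 370−8² = 306
v_rel = (-2, -3),  |v_rel|² = 13;  v_rel·d = (-2)·(9) + (-3)·(17) = -69
13·t² + 138·t + 306 = 0  ⇒  m = (-69)² − 13·306 = 783
m = 783 > 0,  v_rel·d = -69 < 0  ⇒  outside

inside=no margin=783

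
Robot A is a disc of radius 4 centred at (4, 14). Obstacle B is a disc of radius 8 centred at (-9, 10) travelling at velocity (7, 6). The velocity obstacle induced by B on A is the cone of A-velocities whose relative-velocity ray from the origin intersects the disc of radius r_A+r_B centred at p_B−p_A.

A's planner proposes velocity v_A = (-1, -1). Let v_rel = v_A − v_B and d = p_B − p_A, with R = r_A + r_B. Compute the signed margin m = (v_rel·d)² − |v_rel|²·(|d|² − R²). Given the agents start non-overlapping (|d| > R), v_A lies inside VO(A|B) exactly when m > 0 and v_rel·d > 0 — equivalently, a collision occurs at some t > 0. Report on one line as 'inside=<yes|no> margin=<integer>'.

d = (-13, -4),  |d|² = 185;  R = 4+8 = 12,  c = 185−12² = 41
v_rel = (-8, -7),  |v_rel|² = 113;  v_rel·d = (-8)·(-13) + (-7)·(-4) = 132
113·t² − 264·t + 41 = 0  ⇒  m = 132² − 113·41 = 12791
m = 12791 > 0,  v_rel·d = 132 > 0  ⇒  inside

inside=yes margin=12791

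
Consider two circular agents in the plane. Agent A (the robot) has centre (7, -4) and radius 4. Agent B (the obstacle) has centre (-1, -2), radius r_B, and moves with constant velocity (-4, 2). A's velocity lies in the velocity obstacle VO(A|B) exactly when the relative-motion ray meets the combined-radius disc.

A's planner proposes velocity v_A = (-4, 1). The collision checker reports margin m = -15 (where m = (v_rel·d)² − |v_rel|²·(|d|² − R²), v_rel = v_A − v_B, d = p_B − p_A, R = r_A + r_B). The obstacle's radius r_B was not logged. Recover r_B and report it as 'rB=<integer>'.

m = -15
d = (-8, 2);  v_rel = (0, -1),  |v_rel|² = 1
v_rel×d = (0)·(2) − (-1)·(-8) = -8
since m = R²·1 − (-8)²:  R² = (64 + -15) / 1 = 49
R = √49 = 7  ⇒  r_B = 7 − 4 = 3

rB=3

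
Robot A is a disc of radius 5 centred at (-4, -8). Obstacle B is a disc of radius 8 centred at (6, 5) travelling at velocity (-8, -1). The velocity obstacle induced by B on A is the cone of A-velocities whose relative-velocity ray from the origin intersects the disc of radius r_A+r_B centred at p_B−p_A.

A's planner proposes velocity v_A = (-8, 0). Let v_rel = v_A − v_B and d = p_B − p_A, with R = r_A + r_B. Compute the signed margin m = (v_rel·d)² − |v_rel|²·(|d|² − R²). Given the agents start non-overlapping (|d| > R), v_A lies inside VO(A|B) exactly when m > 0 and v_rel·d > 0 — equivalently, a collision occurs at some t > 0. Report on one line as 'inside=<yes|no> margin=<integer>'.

d = (10, 13),  |d|² = 269;  R = 5+8 = 13,  c = 269−13² = 100
v_rel = (0, 1),  |v_rel|² = 1;  v_rel·d = (0)·(10) + (1)·(13) = 13
1·t² − 26·t + 100 = 0  ⇒  m = 13² − 1·100 = 69
m = 69 > 0,  v_rel·d = 13 > 0  ⇒  inside

inside=yes margin=69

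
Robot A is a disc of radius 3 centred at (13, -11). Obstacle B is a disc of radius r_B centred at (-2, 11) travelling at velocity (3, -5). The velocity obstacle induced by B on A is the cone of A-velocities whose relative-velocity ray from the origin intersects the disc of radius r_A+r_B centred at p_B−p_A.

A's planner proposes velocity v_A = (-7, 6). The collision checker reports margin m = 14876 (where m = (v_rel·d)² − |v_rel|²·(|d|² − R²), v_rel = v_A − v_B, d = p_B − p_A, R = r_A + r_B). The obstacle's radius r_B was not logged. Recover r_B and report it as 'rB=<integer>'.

m = 14876
d = (-15, 22);  v_rel = (-10, 11),  |v_rel|² = 221
v_rel×d = (-10)·(22) − (11)·(-15) = -55
since m = R²·221 − (-55)²:  R² = (3025 + 14876) / 221 = 81
R = √81 = 9  ⇒  r_B = 9 − 3 = 6

rB=6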